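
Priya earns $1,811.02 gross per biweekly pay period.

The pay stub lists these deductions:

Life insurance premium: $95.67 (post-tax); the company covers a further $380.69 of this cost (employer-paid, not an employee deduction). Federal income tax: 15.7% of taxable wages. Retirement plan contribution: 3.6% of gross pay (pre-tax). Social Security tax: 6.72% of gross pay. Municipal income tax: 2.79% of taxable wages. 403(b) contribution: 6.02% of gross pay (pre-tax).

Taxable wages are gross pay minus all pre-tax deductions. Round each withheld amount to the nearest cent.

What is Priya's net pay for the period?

Retirement plan contribution: $1,811.02 × 0.036 = $65.20
403(b) contribution: $1,811.02 × 0.0602 = $109.02
Pre-tax total = $65.20 + $109.02 = $174.22
Taxable wages = $1,811.02 − $174.22 = $1,636.80
Municipal income tax: $1,636.80 × 0.0279 = $45.67
Federal income tax: $1,636.80 × 0.157 = $256.98
Social Security tax: $1,811.02 × 0.0672 = $121.70
Life insurance premium: $95.67
(Employer's $380.69 toward life insurance premium is not withheld from the employee.)
Total deductions = $65.20 + $109.02 + $45.67 + $256.98 + $121.70 + $95.67 = $694.24
Net pay = $1,811.02 − $694.24 = $1,116.78

$1,116.78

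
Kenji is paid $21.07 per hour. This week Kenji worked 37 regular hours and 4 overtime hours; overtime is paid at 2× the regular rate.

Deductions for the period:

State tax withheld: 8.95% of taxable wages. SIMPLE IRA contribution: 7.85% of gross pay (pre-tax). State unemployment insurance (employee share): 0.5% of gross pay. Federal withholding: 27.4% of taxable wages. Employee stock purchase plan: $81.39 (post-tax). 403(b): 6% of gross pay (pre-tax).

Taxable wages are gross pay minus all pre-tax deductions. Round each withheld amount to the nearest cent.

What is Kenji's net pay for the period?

Regular pay: 37 × $21.07 = $779.59
Overtime pay: 4 × $21.07 × 2 = $168.56
Gross pay = $779.59 + $168.56 = $948.15
SIMPLE IRA contribution: $948.15 × 0.0785 = $74.43
403(b): $948.15 × 0.06 = $56.89
Pre-tax total = $74.43 + $56.89 = $131.32
Taxable wages = $948.15 − $131.32 = $816.83
State tax withheld: $816.83 × 0.0895 = $73.11
Federal withholding: $816.83 × 0.274 = $223.81
State unemployment insurance (employee share): $948.15 × 0.005 = $4.74
Employee stock purchase plan: $81.39
Total deductions = $74.43 + $56.89 + $73.11 + $223.81 + $4.74 + $81.39 = $514.37
Net pay = $948.15 − $514.37 = $433.78

$433.78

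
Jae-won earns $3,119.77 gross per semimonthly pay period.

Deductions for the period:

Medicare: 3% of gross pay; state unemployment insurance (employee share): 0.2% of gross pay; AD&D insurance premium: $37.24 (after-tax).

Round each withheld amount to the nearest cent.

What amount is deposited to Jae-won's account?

Medicare: $3,119.77 × 0.03 = $93.59
State unemployment insurance (employee share): $3,119.77 × 0.002 = $6.24
AD&D insurance premium: $37.24
Total deductions = $93.59 + $6.24 + $37.24 = $137.07
Net pay = $3,119.77 − $137.07 = $2,982.70

$2,982.70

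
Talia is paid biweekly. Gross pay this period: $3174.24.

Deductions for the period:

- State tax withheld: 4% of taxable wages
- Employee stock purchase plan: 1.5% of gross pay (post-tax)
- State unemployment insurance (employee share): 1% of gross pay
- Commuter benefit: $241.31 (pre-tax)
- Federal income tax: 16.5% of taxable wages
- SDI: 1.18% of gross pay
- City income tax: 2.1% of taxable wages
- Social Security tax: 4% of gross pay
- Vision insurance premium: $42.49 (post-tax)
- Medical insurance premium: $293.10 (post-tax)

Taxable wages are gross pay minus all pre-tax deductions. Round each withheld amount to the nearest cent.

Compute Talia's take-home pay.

$1690.72

Commuter benefit: $241.31
Taxable wages = $3174.24 − $241.31 = $2932.93
State tax withheld: $2932.93 × 0.04 = $117.32
City income tax: $2932.93 × 0.021 = $61.59
Federal income tax: $2932.93 × 0.165 = $483.93
SDI: $3174.24 × 0.0118 = $37.46
State unemployment insurance (employee share): $3174.24 × 0.01 = $31.74
Social Security tax: $3174.24 × 0.04 = $126.97
Vision insurance premium: $42.49
Medical insurance premium: $293.10
Employee stock purchase plan: $3174.24 × 0.015 = $47.61
Total deductions = $241.31 + $117.32 + $61.59 + $483.93 + $37.46 + $31.74 + $126.97 + $42.49 + $293.10 + $47.61 = $1483.52
Net pay = $3174.24 − $1483.52 = $1690.72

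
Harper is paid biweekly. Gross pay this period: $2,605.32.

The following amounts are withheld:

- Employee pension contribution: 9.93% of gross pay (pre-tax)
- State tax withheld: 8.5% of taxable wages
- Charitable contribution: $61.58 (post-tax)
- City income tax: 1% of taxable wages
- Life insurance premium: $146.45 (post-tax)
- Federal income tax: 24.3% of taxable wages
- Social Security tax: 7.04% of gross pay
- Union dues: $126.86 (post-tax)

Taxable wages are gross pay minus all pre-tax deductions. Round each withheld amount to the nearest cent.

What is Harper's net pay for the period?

Employee pension contribution: $2,605.32 × 0.0993 = $258.71
Taxable wages = $2,605.32 − $258.71 = $2,346.61
Federal income tax: $2,346.61 × 0.243 = $570.23
State tax withheld: $2,346.61 × 0.085 = $199.46
City income tax: $2,346.61 × 0.01 = $23.47
Social Security tax: $2,605.32 × 0.0704 = $183.41
Charitable contribution: $61.58
Union dues: $126.86
Life insurance premium: $146.45
Total deductions = $258.71 + $570.23 + $199.46 + $23.47 + $183.41 + $61.58 + $126.86 + $146.45 = $1,570.17
Net pay = $2,605.32 − $1,570.17 = $1,035.15

$1,035.15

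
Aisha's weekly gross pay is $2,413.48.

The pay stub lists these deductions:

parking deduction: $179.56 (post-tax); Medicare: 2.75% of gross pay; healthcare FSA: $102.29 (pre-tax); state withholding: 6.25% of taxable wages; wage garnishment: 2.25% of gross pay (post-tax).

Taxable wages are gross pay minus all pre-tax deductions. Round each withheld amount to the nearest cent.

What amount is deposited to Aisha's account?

Healthcare FSA: $102.29
Taxable wages = $2,413.48 − $102.29 = $2,311.19
State withholding: $2,311.19 × 0.0625 = $144.45
Medicare: $2,413.48 × 0.0275 = $66.37
Wage garnishment: $2,413.48 × 0.0225 = $54.30
Parking deduction: $179.56
Total deductions = $102.29 + $144.45 + $66.37 + $54.30 + $179.56 = $546.97
Net pay = $2,413.48 − $546.97 = $1,866.51

$1,866.51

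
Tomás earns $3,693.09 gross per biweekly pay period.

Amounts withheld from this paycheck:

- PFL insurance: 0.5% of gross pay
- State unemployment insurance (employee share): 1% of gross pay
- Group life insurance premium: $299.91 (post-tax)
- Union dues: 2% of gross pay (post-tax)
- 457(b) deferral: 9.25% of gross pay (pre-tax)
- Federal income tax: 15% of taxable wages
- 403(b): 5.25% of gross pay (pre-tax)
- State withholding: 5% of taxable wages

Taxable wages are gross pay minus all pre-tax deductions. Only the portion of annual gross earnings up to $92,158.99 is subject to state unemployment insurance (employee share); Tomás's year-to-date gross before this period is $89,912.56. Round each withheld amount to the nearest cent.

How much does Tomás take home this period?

403(b): $3,693.09 × 0.0525 = $193.89
457(b) deferral: $3,693.09 × 0.0925 = $341.61
Pre-tax total = $193.89 + $341.61 = $535.50
Taxable wages = $3,693.09 − $535.50 = $3,157.59
Federal income tax: $3,157.59 × 0.15 = $473.64
State withholding: $3,157.59 × 0.05 = $157.88
PFL insurance: $3,693.09 × 0.005 = $18.47
State unemployment insurance (employee share): only $92,158.99 − $89,912.56 = $2,246.43 of this check is subject → $2,246.43 × 0.01 = $22.46
Union dues: $3,693.09 × 0.02 = $73.86
Group life insurance premium: $299.91
Total deductions = $193.89 + $341.61 + $473.64 + $157.88 + $18.47 + $22.46 + $73.86 + $299.91 = $1,581.72
Net pay = $3,693.09 − $1,581.72 = $2,111.37

$2,111.37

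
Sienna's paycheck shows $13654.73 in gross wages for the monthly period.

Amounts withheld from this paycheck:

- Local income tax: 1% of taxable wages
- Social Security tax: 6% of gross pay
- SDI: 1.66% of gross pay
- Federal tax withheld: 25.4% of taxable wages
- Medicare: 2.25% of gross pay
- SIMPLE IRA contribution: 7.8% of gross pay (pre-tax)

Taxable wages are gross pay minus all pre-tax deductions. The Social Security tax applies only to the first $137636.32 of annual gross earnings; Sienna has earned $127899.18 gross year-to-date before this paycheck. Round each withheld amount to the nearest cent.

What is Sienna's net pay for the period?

$8147.86

SIMPLE IRA contribution: $13654.73 × 0.078 = $1065.07
Taxable wages = $13654.73 − $1065.07 = $12589.66
Federal tax withheld: $12589.66 × 0.254 = $3197.77
Local income tax: $12589.66 × 0.01 = $125.90
SDI: $13654.73 × 0.0166 = $226.67
Medicare: $13654.73 × 0.0225 = $307.23
Social Security tax: only $137636.32 − $127899.18 = $9737.14 of this check is subject → $9737.14 × 0.06 = $584.23
Total deductions = $1065.07 + $3197.77 + $125.90 + $226.67 + $307.23 + $584.23 = $5506.87
Net pay = $13654.73 − $5506.87 = $8147.86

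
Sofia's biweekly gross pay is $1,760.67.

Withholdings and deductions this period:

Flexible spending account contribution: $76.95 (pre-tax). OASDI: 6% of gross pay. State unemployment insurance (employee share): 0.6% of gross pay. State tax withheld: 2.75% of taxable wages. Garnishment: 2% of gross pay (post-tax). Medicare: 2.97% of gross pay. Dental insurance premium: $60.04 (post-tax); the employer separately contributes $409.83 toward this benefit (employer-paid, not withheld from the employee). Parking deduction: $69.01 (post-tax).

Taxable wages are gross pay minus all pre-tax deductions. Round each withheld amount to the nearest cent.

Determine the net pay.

Flexible spending account contribution: $76.95
Taxable wages = $1,760.67 − $76.95 = $1,683.72
State tax withheld: $1,683.72 × 0.0275 = $46.30
OASDI: $1,760.67 × 0.06 = $105.64
Medicare: $1,760.67 × 0.0297 = $52.29
State unemployment insurance (employee share): $1,760.67 × 0.006 = $10.56
Parking deduction: $69.01
Garnishment: $1,760.67 × 0.02 = $35.21
Dental insurance premium: $60.04
(Employer's $409.83 toward dental insurance premium is not withheld from the employee.)
Total deductions = $76.95 + $46.30 + $105.64 + $52.29 + $10.56 + $69.01 + $35.21 + $60.04 = $456.00
Net pay = $1,760.67 − $456.00 = $1,304.67

$1,304.67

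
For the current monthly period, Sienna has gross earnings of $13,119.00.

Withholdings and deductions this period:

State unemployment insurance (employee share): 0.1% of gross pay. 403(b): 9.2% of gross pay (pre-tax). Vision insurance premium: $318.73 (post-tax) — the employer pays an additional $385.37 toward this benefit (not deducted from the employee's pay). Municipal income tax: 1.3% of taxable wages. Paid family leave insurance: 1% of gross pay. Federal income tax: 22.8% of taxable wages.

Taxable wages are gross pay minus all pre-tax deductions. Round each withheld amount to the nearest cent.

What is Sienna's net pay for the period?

403(b): $13,119.00 × 0.092 = $1,206.95
Taxable wages = $13,119.00 − $1,206.95 = $11,912.05
Federal income tax: $11,912.05 × 0.228 = $2,715.95
Municipal income tax: $11,912.05 × 0.013 = $154.86
Paid family leave insurance: $13,119.00 × 0.01 = $131.19
State unemployment insurance (employee share): $13,119.00 × 0.001 = $13.12
Vision insurance premium: $318.73
(Employer's $385.37 toward vision insurance premium is not withheld from the employee.)
Total deductions = $1,206.95 + $2,715.95 + $154.86 + $131.19 + $13.12 + $318.73 = $4,540.80
Net pay = $13,119.00 − $4,540.80 = $8,578.20

$8,578.20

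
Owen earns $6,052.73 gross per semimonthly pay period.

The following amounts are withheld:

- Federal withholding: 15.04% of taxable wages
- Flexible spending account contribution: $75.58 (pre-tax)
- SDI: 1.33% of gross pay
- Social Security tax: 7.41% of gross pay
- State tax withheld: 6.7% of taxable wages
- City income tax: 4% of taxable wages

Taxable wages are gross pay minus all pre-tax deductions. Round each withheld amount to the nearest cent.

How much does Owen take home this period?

Flexible spending account contribution: $75.58
Taxable wages = $6,052.73 − $75.58 = $5,977.15
State tax withheld: $5,977.15 × 0.067 = $400.47
City income tax: $5,977.15 × 0.04 = $239.09
Federal withholding: $5,977.15 × 0.1504 = $898.96
SDI: $6,052.73 × 0.0133 = $80.50
Social Security tax: $6,052.73 × 0.0741 = $448.51
Total deductions = $75.58 + $400.47 + $239.09 + $898.96 + $80.50 + $448.51 = $2,143.11
Net pay = $6,052.73 − $2,143.11 = $3,909.62

$3,909.62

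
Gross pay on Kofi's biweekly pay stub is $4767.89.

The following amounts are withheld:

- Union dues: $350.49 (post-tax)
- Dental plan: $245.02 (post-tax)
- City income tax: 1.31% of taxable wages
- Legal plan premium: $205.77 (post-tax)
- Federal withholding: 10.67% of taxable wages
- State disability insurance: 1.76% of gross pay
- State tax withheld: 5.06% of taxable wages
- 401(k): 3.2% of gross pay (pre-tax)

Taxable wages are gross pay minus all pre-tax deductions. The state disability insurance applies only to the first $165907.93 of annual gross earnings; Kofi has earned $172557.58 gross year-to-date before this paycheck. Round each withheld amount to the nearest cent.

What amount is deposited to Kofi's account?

$3027.59

401(k): $4767.89 × 0.032 = $152.57
Taxable wages = $4767.89 − $152.57 = $4615.32
State tax withheld: $4615.32 × 0.0506 = $233.54
Federal withholding: $4615.32 × 0.1067 = $492.45
City income tax: $4615.32 × 0.0131 = $60.46
State disability insurance: annual cap $165907.93 already reached (YTD $172557.58), so $0.00
Union dues: $350.49
Legal plan premium: $205.77
Dental plan: $245.02
Total deductions = $152.57 + $233.54 + $492.45 + $60.46 + $0.00 + $350.49 + $205.77 + $245.02 = $1740.30
Net pay = $4767.89 − $1740.30 = $3027.59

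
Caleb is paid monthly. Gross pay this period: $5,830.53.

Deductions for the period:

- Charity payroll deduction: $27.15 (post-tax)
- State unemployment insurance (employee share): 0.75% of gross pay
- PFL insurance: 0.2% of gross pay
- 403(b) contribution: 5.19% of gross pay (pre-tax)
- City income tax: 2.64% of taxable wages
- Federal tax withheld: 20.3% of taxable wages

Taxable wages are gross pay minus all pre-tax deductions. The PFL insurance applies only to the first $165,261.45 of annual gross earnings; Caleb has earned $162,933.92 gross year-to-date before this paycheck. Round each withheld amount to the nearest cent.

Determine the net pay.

403(b) contribution: $5,830.53 × 0.0519 = $302.60
Taxable wages = $5,830.53 − $302.60 = $5,527.93
Federal tax withheld: $5,527.93 × 0.203 = $1,122.17
City income tax: $5,527.93 × 0.0264 = $145.94
State unemployment insurance (employee share): $5,830.53 × 0.0075 = $43.73
PFL insurance: only $165,261.45 − $162,933.92 = $2,327.53 of this check is subject → $2,327.53 × 0.002 = $4.66
Charity payroll deduction: $27.15
Total deductions = $302.60 + $1,122.17 + $145.94 + $43.73 + $4.66 + $27.15 = $1,646.25
Net pay = $5,830.53 − $1,646.25 = $4,184.28

$4,184.28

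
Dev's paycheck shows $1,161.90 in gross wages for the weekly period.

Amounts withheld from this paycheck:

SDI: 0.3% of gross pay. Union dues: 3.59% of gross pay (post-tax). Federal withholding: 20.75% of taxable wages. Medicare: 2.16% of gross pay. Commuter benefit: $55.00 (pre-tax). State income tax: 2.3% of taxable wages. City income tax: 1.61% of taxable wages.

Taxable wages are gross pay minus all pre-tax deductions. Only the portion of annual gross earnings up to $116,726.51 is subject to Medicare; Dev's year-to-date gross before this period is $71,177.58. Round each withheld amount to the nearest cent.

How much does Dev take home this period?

$763.64

Commuter benefit: $55.00
Taxable wages = $1,161.90 − $55.00 = $1,106.90
State income tax: $1,106.90 × 0.023 = $25.46
Federal withholding: $1,106.90 × 0.2075 = $229.68
City income tax: $1,106.90 × 0.0161 = $17.82
SDI: $1,161.90 × 0.003 = $3.49
Medicare: cap not yet reached, full $1,161.90 is subject → $1,161.90 × 0.0216 = $25.10
Union dues: $1,161.90 × 0.0359 = $41.71
Total deductions = $55.00 + $25.46 + $229.68 + $17.82 + $3.49 + $25.10 + $41.71 = $398.26
Net pay = $1,161.90 − $398.26 = $763.64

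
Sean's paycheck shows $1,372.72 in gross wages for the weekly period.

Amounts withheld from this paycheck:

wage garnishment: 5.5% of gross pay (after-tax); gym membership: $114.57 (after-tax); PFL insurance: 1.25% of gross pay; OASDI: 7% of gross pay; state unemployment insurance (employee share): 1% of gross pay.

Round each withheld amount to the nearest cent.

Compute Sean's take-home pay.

State unemployment insurance (employee share): $1,372.72 × 0.01 = $13.73
OASDI: $1,372.72 × 0.07 = $96.09
PFL insurance: $1,372.72 × 0.0125 = $17.16
Wage garnishment: $1,372.72 × 0.055 = $75.50
Gym membership: $114.57
Total deductions = $13.73 + $96.09 + $17.16 + $75.50 + $114.57 = $317.05
Net pay = $1,372.72 − $317.05 = $1,055.67

$1,055.67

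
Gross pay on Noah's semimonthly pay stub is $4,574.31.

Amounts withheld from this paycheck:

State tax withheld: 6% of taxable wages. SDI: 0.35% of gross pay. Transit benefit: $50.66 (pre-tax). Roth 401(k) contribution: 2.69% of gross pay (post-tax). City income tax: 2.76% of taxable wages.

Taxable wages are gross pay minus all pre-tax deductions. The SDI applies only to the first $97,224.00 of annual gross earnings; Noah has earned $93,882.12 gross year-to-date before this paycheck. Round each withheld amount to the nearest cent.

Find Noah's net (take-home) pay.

$3,992.63

Transit benefit: $50.66
Taxable wages = $4,574.31 − $50.66 = $4,523.65
City income tax: $4,523.65 × 0.0276 = $124.85
State tax withheld: $4,523.65 × 0.06 = $271.42
SDI: only $97,224.00 − $93,882.12 = $3,341.88 of this check is subject → $3,341.88 × 0.0035 = $11.70
Roth 401(k) contribution: $4,574.31 × 0.0269 = $123.05
Total deductions = $50.66 + $124.85 + $271.42 + $11.70 + $123.05 = $581.68
Net pay = $4,574.31 − $581.68 = $3,992.63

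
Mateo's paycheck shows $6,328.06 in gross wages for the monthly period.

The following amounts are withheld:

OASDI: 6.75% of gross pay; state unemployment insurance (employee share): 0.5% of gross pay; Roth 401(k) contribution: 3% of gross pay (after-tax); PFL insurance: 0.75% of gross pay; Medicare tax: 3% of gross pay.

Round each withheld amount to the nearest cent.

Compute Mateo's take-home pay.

State unemployment insurance (employee share): $6,328.06 × 0.005 = $31.64
PFL insurance: $6,328.06 × 0.0075 = $47.46
Medicare tax: $6,328.06 × 0.03 = $189.84
OASDI: $6,328.06 × 0.0675 = $427.14
Roth 401(k) contribution: $6,328.06 × 0.03 = $189.84
Total deductions = $31.64 + $47.46 + $189.84 + $427.14 + $189.84 = $885.92
Net pay = $6,328.06 − $885.92 = $5,442.14

$5,442.14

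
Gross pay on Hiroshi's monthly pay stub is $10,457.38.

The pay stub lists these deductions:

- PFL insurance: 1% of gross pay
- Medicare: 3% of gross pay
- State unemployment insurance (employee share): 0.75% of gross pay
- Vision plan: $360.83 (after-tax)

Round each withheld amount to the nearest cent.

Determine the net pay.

$9,599.83

Medicare: $10,457.38 × 0.03 = $313.72
PFL insurance: $10,457.38 × 0.01 = $104.57
State unemployment insurance (employee share): $10,457.38 × 0.0075 = $78.43
Vision plan: $360.83
Total deductions = $313.72 + $104.57 + $78.43 + $360.83 = $857.55
Net pay = $10,457.38 − $857.55 = $9,599.83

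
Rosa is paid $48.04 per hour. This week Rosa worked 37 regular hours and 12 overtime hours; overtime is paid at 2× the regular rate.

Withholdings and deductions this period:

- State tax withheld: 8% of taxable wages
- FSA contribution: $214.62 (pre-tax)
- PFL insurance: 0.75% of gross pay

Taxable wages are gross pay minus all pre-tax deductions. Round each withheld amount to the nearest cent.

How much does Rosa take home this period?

Regular pay: 37 × $48.04 = $1777.48
Overtime pay: 12 × $48.04 × 2 = $1152.96
Gross pay = $1777.48 + $1152.96 = $2930.44
FSA contribution: $214.62
Taxable wages = $2930.44 − $214.62 = $2715.82
State tax withheld: $2715.82 × 0.08 = $217.27
PFL insurance: $2930.44 × 0.0075 = $21.98
Total deductions = $214.62 + $217.27 + $21.98 = $453.87
Net pay = $2930.44 − $453.87 = $2476.57

$2476.57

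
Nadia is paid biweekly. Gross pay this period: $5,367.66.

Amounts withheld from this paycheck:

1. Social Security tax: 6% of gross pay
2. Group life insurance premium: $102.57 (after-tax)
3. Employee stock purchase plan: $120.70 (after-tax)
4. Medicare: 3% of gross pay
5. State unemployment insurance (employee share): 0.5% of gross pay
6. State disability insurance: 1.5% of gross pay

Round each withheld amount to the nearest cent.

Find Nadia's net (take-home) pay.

Medicare: $5,367.66 × 0.03 = $161.03
State unemployment insurance (employee share): $5,367.66 × 0.005 = $26.84
State disability insurance: $5,367.66 × 0.015 = $80.51
Social Security tax: $5,367.66 × 0.06 = $322.06
Group life insurance premium: $102.57
Employee stock purchase plan: $120.70
Total deductions = $161.03 + $26.84 + $80.51 + $322.06 + $102.57 + $120.70 = $813.71
Net pay = $5,367.66 − $813.71 = $4,553.95

$4,553.95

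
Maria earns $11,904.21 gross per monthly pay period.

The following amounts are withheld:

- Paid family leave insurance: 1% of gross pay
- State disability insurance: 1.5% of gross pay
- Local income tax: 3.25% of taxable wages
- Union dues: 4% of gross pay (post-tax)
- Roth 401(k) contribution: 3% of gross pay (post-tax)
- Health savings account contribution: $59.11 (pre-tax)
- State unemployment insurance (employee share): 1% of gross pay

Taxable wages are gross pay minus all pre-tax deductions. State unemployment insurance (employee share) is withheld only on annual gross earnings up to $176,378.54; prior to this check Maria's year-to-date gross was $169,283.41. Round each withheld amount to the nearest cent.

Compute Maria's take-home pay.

Health savings account contribution: $59.11
Taxable wages = $11,904.21 − $59.11 = $11,845.10
Local income tax: $11,845.10 × 0.0325 = $384.97
State disability insurance: $11,904.21 × 0.015 = $178.56
State unemployment insurance (employee share): only $176,378.54 − $169,283.41 = $7,095.13 of this check is subject → $7,095.13 × 0.01 = $70.95
Paid family leave insurance: $11,904.21 × 0.01 = $119.04
Union dues: $11,904.21 × 0.04 = $476.17
Roth 401(k) contribution: $11,904.21 × 0.03 = $357.13
Total deductions = $59.11 + $384.97 + $178.56 + $70.95 + $119.04 + $476.17 + $357.13 = $1,645.93
Net pay = $11,904.21 − $1,645.93 = $10,258.28

$10,258.28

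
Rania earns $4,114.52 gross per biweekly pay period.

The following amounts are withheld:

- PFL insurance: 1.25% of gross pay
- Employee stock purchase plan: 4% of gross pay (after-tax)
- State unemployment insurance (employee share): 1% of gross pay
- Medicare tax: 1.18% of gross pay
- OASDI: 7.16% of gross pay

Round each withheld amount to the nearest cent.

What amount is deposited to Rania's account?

Medicare tax: $4,114.52 × 0.0118 = $48.55
PFL insurance: $4,114.52 × 0.0125 = $51.43
OASDI: $4,114.52 × 0.0716 = $294.60
State unemployment insurance (employee share): $4,114.52 × 0.01 = $41.15
Employee stock purchase plan: $4,114.52 × 0.04 = $164.58
Total deductions = $48.55 + $51.43 + $294.60 + $41.15 + $164.58 = $600.31
Net pay = $4,114.52 − $600.31 = $3,514.21

$3,514.21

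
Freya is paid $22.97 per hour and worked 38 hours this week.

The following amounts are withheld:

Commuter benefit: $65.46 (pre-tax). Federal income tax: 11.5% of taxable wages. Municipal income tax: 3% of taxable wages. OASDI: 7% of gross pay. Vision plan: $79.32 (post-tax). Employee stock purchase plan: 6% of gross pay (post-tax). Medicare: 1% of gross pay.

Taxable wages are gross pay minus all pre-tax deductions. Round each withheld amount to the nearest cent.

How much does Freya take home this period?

$488.81

Gross pay: 38 × $22.97 = $872.86
Commuter benefit: $65.46
Taxable wages = $872.86 − $65.46 = $807.40
Federal income tax: $807.40 × 0.115 = $92.85
Municipal income tax: $807.40 × 0.03 = $24.22
OASDI: $872.86 × 0.07 = $61.10
Medicare: $872.86 × 0.01 = $8.73
Vision plan: $79.32
Employee stock purchase plan: $872.86 × 0.06 = $52.37
Total deductions = $65.46 + $92.85 + $24.22 + $61.10 + $8.73 + $79.32 + $52.37 = $384.05
Net pay = $872.86 − $384.05 = $488.81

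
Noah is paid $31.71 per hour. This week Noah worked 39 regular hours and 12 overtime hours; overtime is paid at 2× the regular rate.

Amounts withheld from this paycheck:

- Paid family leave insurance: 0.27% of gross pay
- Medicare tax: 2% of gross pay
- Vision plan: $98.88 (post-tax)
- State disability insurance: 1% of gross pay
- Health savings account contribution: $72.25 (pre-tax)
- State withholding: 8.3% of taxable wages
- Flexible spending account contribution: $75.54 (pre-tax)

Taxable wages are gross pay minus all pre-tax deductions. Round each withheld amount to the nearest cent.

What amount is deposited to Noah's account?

Regular pay: 39 × $31.71 = $1,236.69
Overtime pay: 12 × $31.71 × 2 = $761.04
Gross pay = $1,236.69 + $761.04 = $1,997.73
Flexible spending account contribution: $75.54
Health savings account contribution: $72.25
Pre-tax total = $75.54 + $72.25 = $147.79
Taxable wages = $1,997.73 − $147.79 = $1,849.94
State withholding: $1,849.94 × 0.083 = $153.55
Medicare tax: $1,997.73 × 0.02 = $39.95
Paid family leave insurance: $1,997.73 × 0.0027 = $5.39
State disability insurance: $1,997.73 × 0.01 = $19.98
Vision plan: $98.88
Total deductions = $75.54 + $72.25 + $153.55 + $39.95 + $5.39 + $19.98 + $98.88 = $465.54
Net pay = $1,997.73 − $465.54 = $1,532.19

$1,532.19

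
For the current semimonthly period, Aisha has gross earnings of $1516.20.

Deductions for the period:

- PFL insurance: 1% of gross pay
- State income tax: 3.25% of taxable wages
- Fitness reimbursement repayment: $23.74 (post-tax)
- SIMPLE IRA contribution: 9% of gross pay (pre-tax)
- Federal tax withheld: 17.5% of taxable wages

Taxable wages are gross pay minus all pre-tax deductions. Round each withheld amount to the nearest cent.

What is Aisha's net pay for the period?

SIMPLE IRA contribution: $1516.20 × 0.09 = $136.46
Taxable wages = $1516.20 − $136.46 = $1379.74
State income tax: $1379.74 × 0.0325 = $44.84
Federal tax withheld: $1379.74 × 0.175 = $241.45
PFL insurance: $1516.20 × 0.01 = $15.16
Fitness reimbursement repayment: $23.74
Total deductions = $136.46 + $44.84 + $241.45 + $15.16 + $23.74 = $461.65
Net pay = $1516.20 − $461.65 = $1054.55

$1054.55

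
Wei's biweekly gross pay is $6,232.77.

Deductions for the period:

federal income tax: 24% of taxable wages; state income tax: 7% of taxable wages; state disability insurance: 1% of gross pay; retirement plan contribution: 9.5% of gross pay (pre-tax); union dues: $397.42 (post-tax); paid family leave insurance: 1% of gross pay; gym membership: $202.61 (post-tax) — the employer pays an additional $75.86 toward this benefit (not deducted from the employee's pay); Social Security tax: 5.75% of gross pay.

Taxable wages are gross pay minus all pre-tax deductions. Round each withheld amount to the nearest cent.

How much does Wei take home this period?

$2,808.98

Retirement plan contribution: $6,232.77 × 0.095 = $592.11
Taxable wages = $6,232.77 − $592.11 = $5,640.66
Federal income tax: $5,640.66 × 0.24 = $1,353.76
State income tax: $5,640.66 × 0.07 = $394.85
State disability insurance: $6,232.77 × 0.01 = $62.33
Paid family leave insurance: $6,232.77 × 0.01 = $62.33
Social Security tax: $6,232.77 × 0.0575 = $358.38
Union dues: $397.42
Gym membership: $202.61
(Employer's $75.86 toward gym membership is not withheld from the employee.)
Total deductions = $592.11 + $1,353.76 + $394.85 + $62.33 + $62.33 + $358.38 + $397.42 + $202.61 = $3,423.79
Net pay = $6,232.77 − $3,423.79 = $2,808.98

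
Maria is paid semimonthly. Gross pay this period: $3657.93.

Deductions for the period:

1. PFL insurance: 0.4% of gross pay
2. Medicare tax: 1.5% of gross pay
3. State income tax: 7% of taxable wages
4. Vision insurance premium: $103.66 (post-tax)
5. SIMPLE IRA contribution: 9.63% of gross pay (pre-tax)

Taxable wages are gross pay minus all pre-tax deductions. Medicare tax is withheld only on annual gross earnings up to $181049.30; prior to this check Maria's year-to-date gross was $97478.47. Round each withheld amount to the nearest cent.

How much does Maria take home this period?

SIMPLE IRA contribution: $3657.93 × 0.0963 = $352.26
Taxable wages = $3657.93 − $352.26 = $3305.67
State income tax: $3305.67 × 0.07 = $231.40
PFL insurance: $3657.93 × 0.004 = $14.63
Medicare tax: cap not yet reached, full $3657.93 is subject → $3657.93 × 0.015 = $54.87
Vision insurance premium: $103.66
Total deductions = $352.26 + $231.40 + $14.63 + $54.87 + $103.66 = $756.82
Net pay = $3657.93 − $756.82 = $2901.11

$2901.11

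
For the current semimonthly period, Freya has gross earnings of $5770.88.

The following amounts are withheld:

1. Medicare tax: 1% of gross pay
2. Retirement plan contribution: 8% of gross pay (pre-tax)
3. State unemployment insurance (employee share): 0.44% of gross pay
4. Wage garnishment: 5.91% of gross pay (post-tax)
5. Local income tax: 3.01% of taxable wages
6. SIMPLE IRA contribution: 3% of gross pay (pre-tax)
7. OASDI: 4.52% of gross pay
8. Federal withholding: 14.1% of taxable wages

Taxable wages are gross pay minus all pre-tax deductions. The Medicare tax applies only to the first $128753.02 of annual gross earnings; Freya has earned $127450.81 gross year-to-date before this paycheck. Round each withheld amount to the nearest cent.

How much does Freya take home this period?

$3616.98

Retirement plan contribution: $5770.88 × 0.08 = $461.67
SIMPLE IRA contribution: $5770.88 × 0.03 = $173.13
Pre-tax total = $461.67 + $173.13 = $634.80
Taxable wages = $5770.88 − $634.80 = $5136.08
Local income tax: $5136.08 × 0.0301 = $154.60
Federal withholding: $5136.08 × 0.141 = $724.19
OASDI: $5770.88 × 0.0452 = $260.84
Medicare tax: only $128753.02 − $127450.81 = $1302.21 of this check is subject → $1302.21 × 0.01 = $13.02
State unemployment insurance (employee share): $5770.88 × 0.0044 = $25.39
Wage garnishment: $5770.88 × 0.0591 = $341.06
Total deductions = $461.67 + $173.13 + $154.60 + $724.19 + $260.84 + $13.02 + $25.39 + $341.06 = $2153.90
Net pay = $5770.88 − $2153.90 = $3616.98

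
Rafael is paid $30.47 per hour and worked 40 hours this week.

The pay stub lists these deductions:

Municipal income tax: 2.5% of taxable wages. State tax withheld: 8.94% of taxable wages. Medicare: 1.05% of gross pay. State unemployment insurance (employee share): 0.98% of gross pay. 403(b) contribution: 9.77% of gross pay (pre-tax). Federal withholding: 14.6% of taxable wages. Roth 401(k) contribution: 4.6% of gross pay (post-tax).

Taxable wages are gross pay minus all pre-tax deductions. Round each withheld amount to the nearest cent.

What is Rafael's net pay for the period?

Gross pay: 40 × $30.47 = $1,218.80
403(b) contribution: $1,218.80 × 0.0977 = $119.08
Taxable wages = $1,218.80 − $119.08 = $1,099.72
State tax withheld: $1,099.72 × 0.0894 = $98.31
Federal withholding: $1,099.72 × 0.146 = $160.56
Municipal income tax: $1,099.72 × 0.025 = $27.49
State unemployment insurance (employee share): $1,218.80 × 0.0098 = $11.94
Medicare: $1,218.80 × 0.0105 = $12.80
Roth 401(k) contribution: $1,218.80 × 0.046 = $56.06
Total deductions = $119.08 + $98.31 + $160.56 + $27.49 + $11.94 + $12.80 + $56.06 = $486.24
Net pay = $1,218.80 − $486.24 = $732.56

$732.56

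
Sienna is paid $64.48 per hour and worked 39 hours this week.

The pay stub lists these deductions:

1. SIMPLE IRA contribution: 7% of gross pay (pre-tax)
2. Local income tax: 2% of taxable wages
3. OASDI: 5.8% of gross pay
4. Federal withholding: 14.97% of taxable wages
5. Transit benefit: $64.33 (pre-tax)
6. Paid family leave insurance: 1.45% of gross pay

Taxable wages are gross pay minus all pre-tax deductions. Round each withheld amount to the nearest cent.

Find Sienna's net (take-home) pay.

Gross pay: 39 × $64.48 = $2,514.72
Transit benefit: $64.33
SIMPLE IRA contribution: $2,514.72 × 0.07 = $176.03
Pre-tax total = $64.33 + $176.03 = $240.36
Taxable wages = $2,514.72 − $240.36 = $2,274.36
Federal withholding: $2,274.36 × 0.1497 = $340.47
Local income tax: $2,274.36 × 0.02 = $45.49
OASDI: $2,514.72 × 0.058 = $145.85
Paid family leave insurance: $2,514.72 × 0.0145 = $36.46
Total deductions = $64.33 + $176.03 + $340.47 + $45.49 + $145.85 + $36.46 = $808.63
Net pay = $2,514.72 − $808.63 = $1,706.09

$1,706.09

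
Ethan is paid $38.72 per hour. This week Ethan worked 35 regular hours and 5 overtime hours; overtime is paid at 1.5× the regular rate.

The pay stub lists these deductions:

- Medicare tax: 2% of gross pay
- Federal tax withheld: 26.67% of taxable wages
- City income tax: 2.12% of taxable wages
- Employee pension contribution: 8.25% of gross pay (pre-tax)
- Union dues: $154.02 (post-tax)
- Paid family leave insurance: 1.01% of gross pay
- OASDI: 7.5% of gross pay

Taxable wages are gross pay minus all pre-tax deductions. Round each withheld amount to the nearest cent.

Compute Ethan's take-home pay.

Regular pay: 35 × $38.72 = $1,355.20
Overtime pay: 5 × $38.72 × 1.5 = $290.40
Gross pay = $1,355.20 + $290.40 = $1,645.60
Employee pension contribution: $1,645.60 × 0.0825 = $135.76
Taxable wages = $1,645.60 − $135.76 = $1,509.84
Federal tax withheld: $1,509.84 × 0.2667 = $402.67
City income tax: $1,509.84 × 0.0212 = $32.01
OASDI: $1,645.60 × 0.075 = $123.42
Medicare tax: $1,645.60 × 0.02 = $32.91
Paid family leave insurance: $1,645.60 × 0.0101 = $16.62
Union dues: $154.02
Total deductions = $135.76 + $402.67 + $32.01 + $123.42 + $32.91 + $16.62 + $154.02 = $897.41
Net pay = $1,645.60 − $897.41 = $748.19

$748.19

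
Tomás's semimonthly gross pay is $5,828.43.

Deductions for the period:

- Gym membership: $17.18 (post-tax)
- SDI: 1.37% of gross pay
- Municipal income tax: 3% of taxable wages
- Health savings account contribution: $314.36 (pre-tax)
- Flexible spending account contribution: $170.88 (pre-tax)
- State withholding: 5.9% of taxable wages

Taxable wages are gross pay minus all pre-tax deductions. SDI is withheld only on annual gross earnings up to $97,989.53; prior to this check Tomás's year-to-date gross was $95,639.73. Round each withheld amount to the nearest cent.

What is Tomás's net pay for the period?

$4,818.27

Flexible spending account contribution: $170.88
Health savings account contribution: $314.36
Pre-tax total = $170.88 + $314.36 = $485.24
Taxable wages = $5,828.43 − $485.24 = $5,343.19
State withholding: $5,343.19 × 0.059 = $315.25
Municipal income tax: $5,343.19 × 0.03 = $160.30
SDI: only $97,989.53 − $95,639.73 = $2,349.80 of this check is subject → $2,349.80 × 0.0137 = $32.19
Gym membership: $17.18
Total deductions = $170.88 + $314.36 + $315.25 + $160.30 + $32.19 + $17.18 = $1,010.16
Net pay = $5,828.43 − $1,010.16 = $4,818.27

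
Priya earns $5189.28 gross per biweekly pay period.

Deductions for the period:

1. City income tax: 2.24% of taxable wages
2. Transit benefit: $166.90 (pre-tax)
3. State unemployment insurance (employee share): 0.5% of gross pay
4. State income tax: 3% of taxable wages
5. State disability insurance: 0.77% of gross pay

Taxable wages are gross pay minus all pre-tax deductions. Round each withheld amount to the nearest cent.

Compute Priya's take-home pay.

Transit benefit: $166.90
Taxable wages = $5189.28 − $166.90 = $5022.38
State income tax: $5022.38 × 0.03 = $150.67
City income tax: $5022.38 × 0.0224 = $112.50
State disability insurance: $5189.28 × 0.0077 = $39.96
State unemployment insurance (employee share): $5189.28 × 0.005 = $25.95
Total deductions = $166.90 + $150.67 + $112.50 + $39.96 + $25.95 = $495.98
Net pay = $5189.28 − $495.98 = $4693.30

$4693.30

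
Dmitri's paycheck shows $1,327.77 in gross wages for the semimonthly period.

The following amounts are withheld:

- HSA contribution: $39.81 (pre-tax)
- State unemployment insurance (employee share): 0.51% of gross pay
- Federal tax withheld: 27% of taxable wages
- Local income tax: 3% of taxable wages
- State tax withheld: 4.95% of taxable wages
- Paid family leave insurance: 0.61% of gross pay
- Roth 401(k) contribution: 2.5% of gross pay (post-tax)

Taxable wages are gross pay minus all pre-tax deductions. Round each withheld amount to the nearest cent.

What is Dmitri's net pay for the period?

$789.76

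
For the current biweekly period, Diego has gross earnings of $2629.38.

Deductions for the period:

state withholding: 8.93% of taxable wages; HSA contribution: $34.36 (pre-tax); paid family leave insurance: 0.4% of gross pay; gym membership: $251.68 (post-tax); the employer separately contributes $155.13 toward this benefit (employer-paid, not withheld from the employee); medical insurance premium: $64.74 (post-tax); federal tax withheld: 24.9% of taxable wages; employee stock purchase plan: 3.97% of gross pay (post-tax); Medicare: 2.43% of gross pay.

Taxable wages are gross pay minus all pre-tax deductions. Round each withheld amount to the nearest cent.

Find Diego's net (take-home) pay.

$1221.90

HSA contribution: $34.36
Taxable wages = $2629.38 − $34.36 = $2595.02
State withholding: $2595.02 × 0.0893 = $231.74
Federal tax withheld: $2595.02 × 0.249 = $646.16
Paid family leave insurance: $2629.38 × 0.004 = $10.52
Medicare: $2629.38 × 0.0243 = $63.89
Gym membership: $251.68
Medical insurance premium: $64.74
Employee stock purchase plan: $2629.38 × 0.0397 = $104.39
(Employer's $155.13 toward gym membership is not withheld from the employee.)
Total deductions = $34.36 + $231.74 + $646.16 + $10.52 + $63.89 + $251.68 + $64.74 + $104.39 = $1407.48
Net pay = $2629.38 − $1407.48 = $1221.90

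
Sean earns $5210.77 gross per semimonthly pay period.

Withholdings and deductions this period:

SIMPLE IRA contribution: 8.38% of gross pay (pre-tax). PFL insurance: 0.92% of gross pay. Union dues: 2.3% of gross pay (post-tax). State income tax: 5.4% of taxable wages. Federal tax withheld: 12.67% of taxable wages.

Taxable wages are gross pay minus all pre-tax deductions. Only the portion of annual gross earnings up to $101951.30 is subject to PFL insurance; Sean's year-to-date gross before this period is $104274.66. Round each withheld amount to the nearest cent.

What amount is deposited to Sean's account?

$3791.58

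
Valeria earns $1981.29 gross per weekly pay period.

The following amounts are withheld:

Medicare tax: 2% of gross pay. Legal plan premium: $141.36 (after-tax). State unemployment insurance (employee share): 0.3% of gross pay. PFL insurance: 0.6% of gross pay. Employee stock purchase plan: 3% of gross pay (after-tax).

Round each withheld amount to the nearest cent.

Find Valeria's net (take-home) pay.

$1723.03

PFL insurance: $1981.29 × 0.006 = $11.89
State unemployment insurance (employee share): $1981.29 × 0.003 = $5.94
Medicare tax: $1981.29 × 0.02 = $39.63
Employee stock purchase plan: $1981.29 × 0.03 = $59.44
Legal plan premium: $141.36
Total deductions = $11.89 + $5.94 + $39.63 + $59.44 + $141.36 = $258.26
Net pay = $1981.29 − $258.26 = $1723.03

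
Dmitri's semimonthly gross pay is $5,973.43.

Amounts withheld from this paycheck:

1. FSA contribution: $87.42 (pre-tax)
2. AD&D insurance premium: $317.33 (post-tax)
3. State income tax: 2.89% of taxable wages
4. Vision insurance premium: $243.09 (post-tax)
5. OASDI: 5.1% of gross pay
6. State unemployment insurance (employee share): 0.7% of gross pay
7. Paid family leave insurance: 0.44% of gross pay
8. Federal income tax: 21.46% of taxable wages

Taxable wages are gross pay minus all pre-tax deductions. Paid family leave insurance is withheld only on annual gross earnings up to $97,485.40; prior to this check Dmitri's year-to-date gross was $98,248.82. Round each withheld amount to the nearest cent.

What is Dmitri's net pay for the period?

$3,545.89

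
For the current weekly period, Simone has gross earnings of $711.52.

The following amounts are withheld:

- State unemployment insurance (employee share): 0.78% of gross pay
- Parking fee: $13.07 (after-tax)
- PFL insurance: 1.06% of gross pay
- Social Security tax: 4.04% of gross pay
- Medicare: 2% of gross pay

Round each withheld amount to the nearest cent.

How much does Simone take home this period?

$642.38

Social Security tax: $711.52 × 0.0404 = $28.75
State unemployment insurance (employee share): $711.52 × 0.0078 = $5.55
PFL insurance: $711.52 × 0.0106 = $7.54
Medicare: $711.52 × 0.02 = $14.23
Parking fee: $13.07
Total deductions = $28.75 + $5.55 + $7.54 + $14.23 + $13.07 = $69.14
Net pay = $711.52 − $69.14 = $642.38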